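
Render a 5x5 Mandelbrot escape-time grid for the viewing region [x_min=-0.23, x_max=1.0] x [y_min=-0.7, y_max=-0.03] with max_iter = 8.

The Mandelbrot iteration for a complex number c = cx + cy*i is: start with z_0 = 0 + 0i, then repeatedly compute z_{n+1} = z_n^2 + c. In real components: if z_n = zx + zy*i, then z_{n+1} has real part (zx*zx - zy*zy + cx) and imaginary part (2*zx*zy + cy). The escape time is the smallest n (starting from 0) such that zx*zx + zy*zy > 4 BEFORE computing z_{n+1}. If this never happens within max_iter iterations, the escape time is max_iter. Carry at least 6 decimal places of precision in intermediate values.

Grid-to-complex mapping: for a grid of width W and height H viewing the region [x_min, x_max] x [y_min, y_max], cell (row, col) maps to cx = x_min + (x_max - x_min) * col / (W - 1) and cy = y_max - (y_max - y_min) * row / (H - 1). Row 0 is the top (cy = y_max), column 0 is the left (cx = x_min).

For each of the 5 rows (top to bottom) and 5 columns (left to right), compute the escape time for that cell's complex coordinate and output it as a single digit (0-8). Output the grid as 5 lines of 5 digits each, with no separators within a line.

Answer: 88732
88832
88832
88832
88632

Derivation:
(row=0, col=0): c = -0.2300 + -0.0300i → escape time 8
(row=0, col=1): c = 0.0775 + -0.0300i → escape time 8
(row=0, col=2): c = 0.3850 + -0.0300i → escape time 7
(row=0, col=3): c = 0.6925 + -0.0300i → escape time 3
(row=0, col=4): c = 1.0000 + -0.0300i → escape time 2
(row=1, col=0): c = -0.2300 + -0.1975i → escape time 8
(row=1, col=1): c = 0.0775 + -0.1975i → escape time 8
(row=1, col=2): c = 0.3850 + -0.1975i → escape time 8
(row=1, col=3): c = 0.6925 + -0.1975i → escape time 3
(row=1, col=4): c = 1.0000 + -0.1975i → escape time 2
(row=2, col=0): c = -0.2300 + -0.3650i → escape time 8
(row=2, col=1): c = 0.0775 + -0.3650i → escape time 8
(row=2, col=2): c = 0.3850 + -0.3650i → escape time 8
(row=2, col=3): c = 0.6925 + -0.3650i → escape time 3
(row=2, col=4): c = 1.0000 + -0.3650i → escape time 2
(row=3, col=0): c = -0.2300 + -0.5325i → escape time 8
(row=3, col=1): c = 0.0775 + -0.5325i → escape time 8
(row=3, col=2): c = 0.3850 + -0.5325i → escape time 8
(row=3, col=3): c = 0.6925 + -0.5325i → escape time 3
(row=3, col=4): c = 1.0000 + -0.5325i → escape time 2
(row=4, col=0): c = -0.2300 + -0.7000i → escape time 8
(row=4, col=1): c = 0.0775 + -0.7000i → escape time 8
(row=4, col=2): c = 0.3850 + -0.7000i → escape time 6
(row=4, col=3): c = 0.6925 + -0.7000i → escape time 3
(row=4, col=4): c = 1.0000 + -0.7000i → escape time 2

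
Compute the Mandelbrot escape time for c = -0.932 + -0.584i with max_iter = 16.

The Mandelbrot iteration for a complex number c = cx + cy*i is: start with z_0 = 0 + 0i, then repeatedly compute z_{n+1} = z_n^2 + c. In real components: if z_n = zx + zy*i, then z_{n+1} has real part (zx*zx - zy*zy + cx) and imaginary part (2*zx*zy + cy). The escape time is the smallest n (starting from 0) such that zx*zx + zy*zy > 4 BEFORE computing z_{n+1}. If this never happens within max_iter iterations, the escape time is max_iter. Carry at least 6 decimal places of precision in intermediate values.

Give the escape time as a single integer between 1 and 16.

Answer: 5

Derivation:
z_0 = 0 + 0i, c = -0.9320 + -0.5840i
Iter 1: z = -0.9320 + -0.5840i, |z|^2 = 1.2097
Iter 2: z = -0.4044 + 0.5046i, |z|^2 = 0.4182
Iter 3: z = -1.0230 + -0.9921i, |z|^2 = 2.0309
Iter 4: z = -0.8697 + 1.4460i, |z|^2 = 2.8473
Iter 5: z = -2.2664 + -3.0992i, |z|^2 = 14.7416
Escaped at iteration 5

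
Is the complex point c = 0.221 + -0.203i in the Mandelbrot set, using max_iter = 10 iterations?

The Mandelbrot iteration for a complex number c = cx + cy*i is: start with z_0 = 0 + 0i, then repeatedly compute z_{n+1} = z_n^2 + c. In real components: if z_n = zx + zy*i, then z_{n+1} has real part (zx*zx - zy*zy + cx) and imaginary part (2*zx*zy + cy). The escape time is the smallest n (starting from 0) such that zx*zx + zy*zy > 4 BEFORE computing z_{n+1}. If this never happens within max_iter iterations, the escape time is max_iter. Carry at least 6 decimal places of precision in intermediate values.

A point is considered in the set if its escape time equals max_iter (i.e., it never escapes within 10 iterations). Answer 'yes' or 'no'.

z_0 = 0 + 0i, c = 0.2210 + -0.2030i
Iter 1: z = 0.2210 + -0.2030i, |z|^2 = 0.0901
Iter 2: z = 0.2286 + -0.2927i, |z|^2 = 0.1380
Iter 3: z = 0.1876 + -0.3369i, |z|^2 = 0.1487
Iter 4: z = 0.1427 + -0.3294i, |z|^2 = 0.1289
Iter 5: z = 0.1329 + -0.2970i, |z|^2 = 0.1059
Iter 6: z = 0.1504 + -0.2819i, |z|^2 = 0.1021
Iter 7: z = 0.1641 + -0.2878i, |z|^2 = 0.1098
Iter 8: z = 0.1651 + -0.2975i, |z|^2 = 0.1158
Iter 9: z = 0.1598 + -0.3012i, |z|^2 = 0.1163
Did not escape in 10 iterations → in set

Answer: yes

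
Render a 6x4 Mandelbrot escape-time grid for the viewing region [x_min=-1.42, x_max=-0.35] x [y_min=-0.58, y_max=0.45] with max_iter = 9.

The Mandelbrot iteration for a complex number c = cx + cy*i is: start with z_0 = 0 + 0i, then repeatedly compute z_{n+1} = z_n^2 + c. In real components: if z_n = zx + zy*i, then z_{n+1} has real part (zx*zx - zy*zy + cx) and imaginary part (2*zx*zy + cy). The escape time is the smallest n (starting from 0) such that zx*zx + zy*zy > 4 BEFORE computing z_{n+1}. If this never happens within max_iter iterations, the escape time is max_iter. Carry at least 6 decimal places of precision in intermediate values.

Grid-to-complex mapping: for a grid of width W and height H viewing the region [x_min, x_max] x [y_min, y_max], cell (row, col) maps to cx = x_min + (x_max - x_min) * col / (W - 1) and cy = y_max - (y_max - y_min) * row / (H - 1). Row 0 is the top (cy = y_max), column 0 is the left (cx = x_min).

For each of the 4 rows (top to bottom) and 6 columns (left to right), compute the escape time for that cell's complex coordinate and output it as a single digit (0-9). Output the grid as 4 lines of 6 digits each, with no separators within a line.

(row=0, col=0): c = -1.4200 + 0.4500i → escape time 4
(row=0, col=1): c = -1.2060 + 0.4500i → escape time 6
(row=0, col=2): c = -0.9920 + 0.4500i → escape time 5
(row=0, col=3): c = -0.7780 + 0.4500i → escape time 7
(row=0, col=4): c = -0.5640 + 0.4500i → escape time 9
(row=0, col=5): c = -0.3500 + 0.4500i → escape time 9
(row=1, col=0): c = -1.4200 + 0.1067i → escape time 9
(row=1, col=1): c = -1.2060 + 0.1067i → escape time 9
(row=1, col=2): c = -0.9920 + 0.1067i → escape time 9
(row=1, col=3): c = -0.7780 + 0.1067i → escape time 9
(row=1, col=4): c = -0.5640 + 0.1067i → escape time 9
(row=1, col=5): c = -0.3500 + 0.1067i → escape time 9
(row=2, col=0): c = -1.4200 + -0.2367i → escape time 5
(row=2, col=1): c = -1.2060 + -0.2367i → escape time 9
(row=2, col=2): c = -0.9920 + -0.2367i → escape time 9
(row=2, col=3): c = -0.7780 + -0.2367i → escape time 9
(row=2, col=4): c = -0.5640 + -0.2367i → escape time 9
(row=2, col=5): c = -0.3500 + -0.2367i → escape time 9
(row=3, col=0): c = -1.4200 + -0.5800i → escape time 3
(row=3, col=1): c = -1.2060 + -0.5800i → escape time 3
(row=3, col=2): c = -0.9920 + -0.5800i → escape time 5
(row=3, col=3): c = -0.7780 + -0.5800i → escape time 6
(row=3, col=4): c = -0.5640 + -0.5800i → escape time 9
(row=3, col=5): c = -0.3500 + -0.5800i → escape time 9

Answer: 465799
999999
599999
335699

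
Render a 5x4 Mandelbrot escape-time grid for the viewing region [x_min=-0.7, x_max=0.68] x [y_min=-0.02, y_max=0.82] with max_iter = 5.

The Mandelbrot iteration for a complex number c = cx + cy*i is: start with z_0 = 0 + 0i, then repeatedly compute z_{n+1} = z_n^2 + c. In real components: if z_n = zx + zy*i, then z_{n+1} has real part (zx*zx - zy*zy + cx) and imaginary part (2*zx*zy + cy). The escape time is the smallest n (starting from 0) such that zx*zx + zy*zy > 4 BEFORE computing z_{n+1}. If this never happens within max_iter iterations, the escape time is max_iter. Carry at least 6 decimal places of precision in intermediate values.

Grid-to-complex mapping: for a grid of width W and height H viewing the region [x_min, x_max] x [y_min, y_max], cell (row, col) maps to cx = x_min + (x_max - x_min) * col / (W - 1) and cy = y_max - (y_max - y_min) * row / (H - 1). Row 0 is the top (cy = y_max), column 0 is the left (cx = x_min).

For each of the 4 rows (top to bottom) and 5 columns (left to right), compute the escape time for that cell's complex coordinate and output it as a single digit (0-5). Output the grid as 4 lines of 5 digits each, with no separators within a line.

(row=0, col=0): c = -0.7000 + 0.8200i → escape time 4
(row=0, col=1): c = -0.3550 + 0.8200i → escape time 5
(row=0, col=2): c = -0.0100 + 0.8200i → escape time 5
(row=0, col=3): c = 0.3350 + 0.8200i → escape time 4
(row=0, col=4): c = 0.6800 + 0.8200i → escape time 3
(row=1, col=0): c = -0.7000 + 0.5400i → escape time 5
(row=1, col=1): c = -0.3550 + 0.5400i → escape time 5
(row=1, col=2): c = -0.0100 + 0.5400i → escape time 5
(row=1, col=3): c = 0.3350 + 0.5400i → escape time 5
(row=1, col=4): c = 0.6800 + 0.5400i → escape time 3
(row=2, col=0): c = -0.7000 + 0.2600i → escape time 5
(row=2, col=1): c = -0.3550 + 0.2600i → escape time 5
(row=2, col=2): c = -0.0100 + 0.2600i → escape time 5
(row=2, col=3): c = 0.3350 + 0.2600i → escape time 5
(row=2, col=4): c = 0.6800 + 0.2600i → escape time 3
(row=3, col=0): c = -0.7000 + -0.0200i → escape time 5
(row=3, col=1): c = -0.3550 + -0.0200i → escape time 5
(row=3, col=2): c = -0.0100 + -0.0200i → escape time 5
(row=3, col=3): c = 0.3350 + -0.0200i → escape time 5
(row=3, col=4): c = 0.6800 + -0.0200i → escape time 4

Answer: 45543
55553
55553
55554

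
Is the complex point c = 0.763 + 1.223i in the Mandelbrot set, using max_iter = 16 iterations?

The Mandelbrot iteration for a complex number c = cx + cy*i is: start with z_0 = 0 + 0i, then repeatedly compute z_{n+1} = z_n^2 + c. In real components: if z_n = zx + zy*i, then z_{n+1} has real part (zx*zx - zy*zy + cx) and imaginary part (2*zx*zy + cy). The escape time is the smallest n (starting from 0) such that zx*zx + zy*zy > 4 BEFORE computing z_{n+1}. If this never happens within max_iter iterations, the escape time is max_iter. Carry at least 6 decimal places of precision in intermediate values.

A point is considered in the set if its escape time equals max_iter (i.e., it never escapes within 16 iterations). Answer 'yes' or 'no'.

Answer: no

Derivation:
z_0 = 0 + 0i, c = 0.7630 + 1.2230i
Iter 1: z = 0.7630 + 1.2230i, |z|^2 = 2.0779
Iter 2: z = -0.1506 + 3.0893i, |z|^2 = 9.5664
Escaped at iteration 2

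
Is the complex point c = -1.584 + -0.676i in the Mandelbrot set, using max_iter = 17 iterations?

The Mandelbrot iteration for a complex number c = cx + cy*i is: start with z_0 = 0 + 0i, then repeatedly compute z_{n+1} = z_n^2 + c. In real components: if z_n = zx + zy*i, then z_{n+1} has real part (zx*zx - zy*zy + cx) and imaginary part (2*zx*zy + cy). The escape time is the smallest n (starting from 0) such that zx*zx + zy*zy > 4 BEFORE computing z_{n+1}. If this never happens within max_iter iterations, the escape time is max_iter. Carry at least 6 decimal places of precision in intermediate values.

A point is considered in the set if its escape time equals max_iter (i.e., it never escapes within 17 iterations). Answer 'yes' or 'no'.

Answer: no

Derivation:
z_0 = 0 + 0i, c = -1.5840 + -0.6760i
Iter 1: z = -1.5840 + -0.6760i, |z|^2 = 2.9660
Iter 2: z = 0.4681 + 1.4656i, |z|^2 = 2.3670
Iter 3: z = -3.5128 + 0.6960i, |z|^2 = 12.8241
Escaped at iteration 3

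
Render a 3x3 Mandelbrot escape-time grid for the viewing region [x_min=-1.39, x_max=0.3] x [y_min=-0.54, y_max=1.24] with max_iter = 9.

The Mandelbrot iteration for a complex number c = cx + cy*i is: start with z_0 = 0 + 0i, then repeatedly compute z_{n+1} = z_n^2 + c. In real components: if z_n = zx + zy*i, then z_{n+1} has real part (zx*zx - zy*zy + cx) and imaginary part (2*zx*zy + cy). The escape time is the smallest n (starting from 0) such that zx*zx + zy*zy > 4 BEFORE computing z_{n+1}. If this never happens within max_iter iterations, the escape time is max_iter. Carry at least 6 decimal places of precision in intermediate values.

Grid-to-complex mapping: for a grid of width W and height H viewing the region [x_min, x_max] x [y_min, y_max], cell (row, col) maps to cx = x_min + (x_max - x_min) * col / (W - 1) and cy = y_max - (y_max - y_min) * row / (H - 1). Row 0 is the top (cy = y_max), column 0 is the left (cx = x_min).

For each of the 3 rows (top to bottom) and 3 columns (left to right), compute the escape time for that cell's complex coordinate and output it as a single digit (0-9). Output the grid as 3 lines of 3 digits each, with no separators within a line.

(row=0, col=0): c = -1.3900 + 1.2400i → escape time 2
(row=0, col=1): c = -0.5450 + 1.2400i → escape time 3
(row=0, col=2): c = 0.3000 + 1.2400i → escape time 2
(row=1, col=0): c = -1.3900 + 0.3500i → escape time 5
(row=1, col=1): c = -0.5450 + 0.3500i → escape time 9
(row=1, col=2): c = 0.3000 + 0.3500i → escape time 9
(row=2, col=0): c = -1.3900 + -0.5400i → escape time 3
(row=2, col=1): c = -0.5450 + -0.5400i → escape time 9
(row=2, col=2): c = 0.3000 + -0.5400i → escape time 9

Answer: 232
599
399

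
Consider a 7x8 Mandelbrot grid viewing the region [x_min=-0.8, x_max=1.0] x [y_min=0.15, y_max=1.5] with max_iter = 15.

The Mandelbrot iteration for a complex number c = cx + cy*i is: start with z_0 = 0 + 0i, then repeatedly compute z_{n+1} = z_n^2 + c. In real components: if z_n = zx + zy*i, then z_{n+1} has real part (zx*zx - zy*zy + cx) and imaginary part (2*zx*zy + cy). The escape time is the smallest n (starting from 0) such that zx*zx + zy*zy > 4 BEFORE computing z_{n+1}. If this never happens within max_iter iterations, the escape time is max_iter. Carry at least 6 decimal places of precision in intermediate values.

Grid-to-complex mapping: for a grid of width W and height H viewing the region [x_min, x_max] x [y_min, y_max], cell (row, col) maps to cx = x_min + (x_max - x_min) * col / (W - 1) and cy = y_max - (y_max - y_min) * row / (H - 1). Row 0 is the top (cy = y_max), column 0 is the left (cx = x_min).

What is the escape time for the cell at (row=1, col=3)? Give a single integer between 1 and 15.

z_0 = 0 + 0i, c = 0.1000 + 1.3071i
Iter 1: z = 0.1000 + 1.3071i, |z|^2 = 1.7186
Iter 2: z = -1.5986 + 1.5686i, |z|^2 = 5.0160
Escaped at iteration 2

Answer: 2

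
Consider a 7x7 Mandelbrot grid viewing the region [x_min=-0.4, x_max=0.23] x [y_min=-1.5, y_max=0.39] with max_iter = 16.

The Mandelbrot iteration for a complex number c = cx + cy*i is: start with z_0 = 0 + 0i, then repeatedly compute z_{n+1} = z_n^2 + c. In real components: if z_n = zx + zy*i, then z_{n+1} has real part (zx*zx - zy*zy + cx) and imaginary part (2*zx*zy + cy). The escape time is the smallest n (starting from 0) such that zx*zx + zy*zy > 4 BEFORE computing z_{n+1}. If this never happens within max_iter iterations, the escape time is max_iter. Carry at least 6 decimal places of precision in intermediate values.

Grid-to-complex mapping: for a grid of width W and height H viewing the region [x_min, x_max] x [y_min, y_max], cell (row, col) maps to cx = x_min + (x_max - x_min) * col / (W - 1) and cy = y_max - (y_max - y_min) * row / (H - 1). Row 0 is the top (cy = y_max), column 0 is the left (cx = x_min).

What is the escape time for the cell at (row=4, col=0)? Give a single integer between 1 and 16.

Answer: 5

Derivation:
z_0 = 0 + 0i, c = -0.4000 + -0.8700i
Iter 1: z = -0.4000 + -0.8700i, |z|^2 = 0.9169
Iter 2: z = -0.9969 + -0.1740i, |z|^2 = 1.0241
Iter 3: z = 0.5635 + -0.5231i, |z|^2 = 0.5912
Iter 4: z = -0.3560 + -1.4595i, |z|^2 = 2.2570
Iter 5: z = -2.4035 + 0.1693i, |z|^2 = 5.8055
Escaped at iteration 5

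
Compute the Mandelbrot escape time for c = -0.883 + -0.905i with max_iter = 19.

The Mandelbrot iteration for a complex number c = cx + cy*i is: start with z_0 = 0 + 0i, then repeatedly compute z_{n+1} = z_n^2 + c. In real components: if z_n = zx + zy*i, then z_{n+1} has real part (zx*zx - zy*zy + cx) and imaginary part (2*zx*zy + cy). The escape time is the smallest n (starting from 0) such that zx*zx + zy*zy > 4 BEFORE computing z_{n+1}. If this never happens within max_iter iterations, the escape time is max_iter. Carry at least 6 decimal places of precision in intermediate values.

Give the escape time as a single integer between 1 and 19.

z_0 = 0 + 0i, c = -0.8830 + -0.9050i
Iter 1: z = -0.8830 + -0.9050i, |z|^2 = 1.5987
Iter 2: z = -0.9223 + 0.6932i, |z|^2 = 1.3313
Iter 3: z = -0.5129 + -2.1838i, |z|^2 = 5.0319
Escaped at iteration 3

Answer: 3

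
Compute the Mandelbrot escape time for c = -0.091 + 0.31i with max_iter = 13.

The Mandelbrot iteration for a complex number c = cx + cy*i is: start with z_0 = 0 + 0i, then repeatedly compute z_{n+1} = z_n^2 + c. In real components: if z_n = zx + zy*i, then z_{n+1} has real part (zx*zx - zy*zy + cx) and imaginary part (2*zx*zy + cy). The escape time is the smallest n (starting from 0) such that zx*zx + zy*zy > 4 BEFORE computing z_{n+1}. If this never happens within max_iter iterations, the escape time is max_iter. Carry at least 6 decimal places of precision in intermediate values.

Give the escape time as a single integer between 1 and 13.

z_0 = 0 + 0i, c = -0.0910 + 0.3100i
Iter 1: z = -0.0910 + 0.3100i, |z|^2 = 0.1044
Iter 2: z = -0.1788 + 0.2536i, |z|^2 = 0.0963
Iter 3: z = -0.1233 + 0.2193i, |z|^2 = 0.0633
Iter 4: z = -0.1239 + 0.2559i, |z|^2 = 0.0808
Iter 5: z = -0.1411 + 0.2466i, |z|^2 = 0.0807
Iter 6: z = -0.1319 + 0.2404i, |z|^2 = 0.0752
Iter 7: z = -0.1314 + 0.2466i, |z|^2 = 0.0781
Iter 8: z = -0.1345 + 0.2452i, |z|^2 = 0.0782
Iter 9: z = -0.1330 + 0.2440i, |z|^2 = 0.0772
Iter 10: z = -0.1329 + 0.2451i, |z|^2 = 0.0777
Iter 11: z = -0.1334 + 0.2449i, |z|^2 = 0.0778
Iter 12: z = -0.1332 + 0.2447i, |z|^2 = 0.0776

Answer: 13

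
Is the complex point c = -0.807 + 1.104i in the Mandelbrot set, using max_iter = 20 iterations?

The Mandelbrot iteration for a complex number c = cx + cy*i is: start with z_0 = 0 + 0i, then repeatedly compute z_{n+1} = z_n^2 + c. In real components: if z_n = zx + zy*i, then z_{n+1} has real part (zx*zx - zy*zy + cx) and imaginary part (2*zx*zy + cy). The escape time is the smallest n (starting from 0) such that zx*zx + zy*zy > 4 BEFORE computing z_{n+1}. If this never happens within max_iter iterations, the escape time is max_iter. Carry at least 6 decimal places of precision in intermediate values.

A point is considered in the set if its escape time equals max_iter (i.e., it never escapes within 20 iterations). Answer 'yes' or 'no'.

Answer: no

Derivation:
z_0 = 0 + 0i, c = -0.8070 + 1.1040i
Iter 1: z = -0.8070 + 1.1040i, |z|^2 = 1.8701
Iter 2: z = -1.3746 + -0.6779i, |z|^2 = 2.3489
Iter 3: z = 0.6229 + 2.9675i, |z|^2 = 9.1942
Escaped at iteration 3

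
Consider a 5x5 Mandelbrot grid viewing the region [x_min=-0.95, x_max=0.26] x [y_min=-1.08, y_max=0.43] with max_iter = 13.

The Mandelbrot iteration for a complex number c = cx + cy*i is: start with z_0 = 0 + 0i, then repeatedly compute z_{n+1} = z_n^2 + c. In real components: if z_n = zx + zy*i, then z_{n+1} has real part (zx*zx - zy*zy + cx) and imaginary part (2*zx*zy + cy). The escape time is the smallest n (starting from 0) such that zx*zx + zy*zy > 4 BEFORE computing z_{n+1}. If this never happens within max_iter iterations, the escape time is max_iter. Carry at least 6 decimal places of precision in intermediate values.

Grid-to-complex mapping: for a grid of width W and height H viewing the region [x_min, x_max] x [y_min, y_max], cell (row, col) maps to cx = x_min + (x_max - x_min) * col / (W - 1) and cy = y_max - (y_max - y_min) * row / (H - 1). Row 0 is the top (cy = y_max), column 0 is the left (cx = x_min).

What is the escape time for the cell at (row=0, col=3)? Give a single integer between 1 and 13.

z_0 = 0 + 0i, c = -0.0425 + 0.4300i
Iter 1: z = -0.0425 + 0.4300i, |z|^2 = 0.1867
Iter 2: z = -0.2256 + 0.3935i, |z|^2 = 0.2057
Iter 3: z = -0.1464 + 0.2525i, |z|^2 = 0.0852
Iter 4: z = -0.0848 + 0.3561i, |z|^2 = 0.1340
Iter 5: z = -0.1621 + 0.3696i, |z|^2 = 0.1629
Iter 6: z = -0.1528 + 0.3102i, |z|^2 = 0.1196
Iter 7: z = -0.1154 + 0.3352i, |z|^2 = 0.1257
Iter 8: z = -0.1415 + 0.3527i, |z|^2 = 0.1444
Iter 9: z = -0.1468 + 0.3302i, |z|^2 = 0.1306
Iter 10: z = -0.1299 + 0.3330i, |z|^2 = 0.1278
Iter 11: z = -0.1365 + 0.3434i, |z|^2 = 0.1366
Iter 12: z = -0.1418 + 0.3362i, |z|^2 = 0.1332

Answer: 13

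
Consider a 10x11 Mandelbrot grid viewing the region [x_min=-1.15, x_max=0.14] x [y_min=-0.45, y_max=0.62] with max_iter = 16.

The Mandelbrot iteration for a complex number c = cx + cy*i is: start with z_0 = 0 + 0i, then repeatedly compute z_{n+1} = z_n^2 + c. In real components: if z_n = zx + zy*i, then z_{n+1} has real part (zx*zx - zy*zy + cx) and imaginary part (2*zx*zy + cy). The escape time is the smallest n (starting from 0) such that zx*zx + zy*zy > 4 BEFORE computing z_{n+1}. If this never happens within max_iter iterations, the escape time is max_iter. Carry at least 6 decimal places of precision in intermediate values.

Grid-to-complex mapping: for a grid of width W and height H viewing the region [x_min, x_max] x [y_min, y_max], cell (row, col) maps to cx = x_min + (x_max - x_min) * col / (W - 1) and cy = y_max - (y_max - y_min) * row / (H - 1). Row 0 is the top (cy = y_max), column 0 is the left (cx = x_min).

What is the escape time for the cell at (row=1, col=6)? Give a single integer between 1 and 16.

z_0 = 0 + 0i, c = -0.2900 + 0.5130i
Iter 1: z = -0.2900 + 0.5130i, |z|^2 = 0.3473
Iter 2: z = -0.4691 + 0.2155i, |z|^2 = 0.2664
Iter 3: z = -0.1164 + 0.3109i, |z|^2 = 0.1102
Iter 4: z = -0.3731 + 0.4406i, |z|^2 = 0.3334
Iter 5: z = -0.3450 + 0.1842i, |z|^2 = 0.1529
Iter 6: z = -0.2049 + 0.3859i, |z|^2 = 0.1909
Iter 7: z = -0.3969 + 0.3548i, |z|^2 = 0.2835
Iter 8: z = -0.2583 + 0.2313i, |z|^2 = 0.1203
Iter 9: z = -0.2768 + 0.3935i, |z|^2 = 0.2314
Iter 10: z = -0.3682 + 0.2952i, |z|^2 = 0.2227
Iter 11: z = -0.2416 + 0.2956i, |z|^2 = 0.1457
Iter 12: z = -0.3190 + 0.3702i, |z|^2 = 0.2388
Iter 13: z = -0.3253 + 0.2768i, |z|^2 = 0.1824
Iter 14: z = -0.2608 + 0.3329i, |z|^2 = 0.1789
Iter 15: z = -0.3328 + 0.3393i, |z|^2 = 0.2259

Answer: 16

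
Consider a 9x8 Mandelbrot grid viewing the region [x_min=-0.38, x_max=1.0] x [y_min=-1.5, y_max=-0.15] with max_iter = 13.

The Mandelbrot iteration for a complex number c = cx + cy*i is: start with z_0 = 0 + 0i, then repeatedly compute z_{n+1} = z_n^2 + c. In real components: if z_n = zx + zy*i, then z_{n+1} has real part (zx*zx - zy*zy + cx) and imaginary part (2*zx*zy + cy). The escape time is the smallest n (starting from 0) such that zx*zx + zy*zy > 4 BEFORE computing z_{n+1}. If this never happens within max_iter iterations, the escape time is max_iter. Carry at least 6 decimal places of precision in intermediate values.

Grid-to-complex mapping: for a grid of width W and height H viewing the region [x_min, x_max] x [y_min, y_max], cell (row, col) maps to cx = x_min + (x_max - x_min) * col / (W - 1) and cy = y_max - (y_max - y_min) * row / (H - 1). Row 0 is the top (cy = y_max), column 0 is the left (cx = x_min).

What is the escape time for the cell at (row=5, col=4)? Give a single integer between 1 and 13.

z_0 = 0 + 0i, c = 0.3100 + -1.1143i
Iter 1: z = 0.3100 + -1.1143i, |z|^2 = 1.3377
Iter 2: z = -0.8355 + -1.8051i, |z|^2 = 3.9567
Iter 3: z = -2.2504 + 1.9022i, |z|^2 = 8.6829
Escaped at iteration 3

Answer: 3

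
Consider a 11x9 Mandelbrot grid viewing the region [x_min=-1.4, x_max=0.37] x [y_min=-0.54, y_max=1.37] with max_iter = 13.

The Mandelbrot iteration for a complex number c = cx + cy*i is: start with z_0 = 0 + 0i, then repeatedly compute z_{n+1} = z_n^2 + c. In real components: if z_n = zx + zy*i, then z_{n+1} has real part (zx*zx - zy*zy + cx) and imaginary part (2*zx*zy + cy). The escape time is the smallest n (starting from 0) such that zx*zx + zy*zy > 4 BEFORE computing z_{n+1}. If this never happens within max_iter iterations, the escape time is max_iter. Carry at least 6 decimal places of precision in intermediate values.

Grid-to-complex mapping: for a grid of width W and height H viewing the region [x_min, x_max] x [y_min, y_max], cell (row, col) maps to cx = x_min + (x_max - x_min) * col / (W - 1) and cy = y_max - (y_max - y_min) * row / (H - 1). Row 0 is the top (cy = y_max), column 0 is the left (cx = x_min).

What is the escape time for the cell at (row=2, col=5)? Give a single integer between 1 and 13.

z_0 = 0 + 0i, c = -0.5150 + 0.8925i
Iter 1: z = -0.5150 + 0.8925i, |z|^2 = 1.0618
Iter 2: z = -1.0463 + -0.0268i, |z|^2 = 1.0955
Iter 3: z = 0.5791 + 0.9485i, |z|^2 = 1.2351
Iter 4: z = -1.0794 + 1.9911i, |z|^2 = 5.1294
Escaped at iteration 4

Answer: 4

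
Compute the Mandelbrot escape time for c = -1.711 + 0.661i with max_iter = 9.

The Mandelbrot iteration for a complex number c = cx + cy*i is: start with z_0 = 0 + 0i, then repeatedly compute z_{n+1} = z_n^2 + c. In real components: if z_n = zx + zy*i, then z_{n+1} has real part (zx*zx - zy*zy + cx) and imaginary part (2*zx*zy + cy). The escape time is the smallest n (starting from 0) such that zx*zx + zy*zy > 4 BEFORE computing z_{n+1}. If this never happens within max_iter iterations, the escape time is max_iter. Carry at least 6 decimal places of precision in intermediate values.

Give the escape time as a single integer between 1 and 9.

Answer: 3

Derivation:
z_0 = 0 + 0i, c = -1.7110 + 0.6610i
Iter 1: z = -1.7110 + 0.6610i, |z|^2 = 3.3644
Iter 2: z = 0.7796 + -1.6009i, |z|^2 = 3.1708
Iter 3: z = -3.6662 + -1.8352i, |z|^2 = 16.8092
Escaped at iteration 3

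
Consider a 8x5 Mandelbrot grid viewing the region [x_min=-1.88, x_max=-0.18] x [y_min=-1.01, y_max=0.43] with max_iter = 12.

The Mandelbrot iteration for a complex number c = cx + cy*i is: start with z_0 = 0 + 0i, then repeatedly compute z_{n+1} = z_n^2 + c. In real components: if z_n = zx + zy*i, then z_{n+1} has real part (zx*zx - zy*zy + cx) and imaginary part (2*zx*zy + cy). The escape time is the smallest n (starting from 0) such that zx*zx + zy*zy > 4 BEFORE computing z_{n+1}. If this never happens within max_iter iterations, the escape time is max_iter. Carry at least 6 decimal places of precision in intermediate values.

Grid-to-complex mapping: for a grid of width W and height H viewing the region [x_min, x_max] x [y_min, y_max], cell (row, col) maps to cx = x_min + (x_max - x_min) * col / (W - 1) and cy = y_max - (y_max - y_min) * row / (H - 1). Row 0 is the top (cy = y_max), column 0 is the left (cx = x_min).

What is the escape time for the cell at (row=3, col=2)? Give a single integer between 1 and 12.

Answer: 3

Derivation:
z_0 = 0 + 0i, c = -1.3943 + -0.6500i
Iter 1: z = -1.3943 + -0.6500i, |z|^2 = 2.3665
Iter 2: z = 0.1272 + 1.1626i, |z|^2 = 1.3678
Iter 3: z = -2.7297 + -0.3541i, |z|^2 = 7.5765
Escaped at iteration 3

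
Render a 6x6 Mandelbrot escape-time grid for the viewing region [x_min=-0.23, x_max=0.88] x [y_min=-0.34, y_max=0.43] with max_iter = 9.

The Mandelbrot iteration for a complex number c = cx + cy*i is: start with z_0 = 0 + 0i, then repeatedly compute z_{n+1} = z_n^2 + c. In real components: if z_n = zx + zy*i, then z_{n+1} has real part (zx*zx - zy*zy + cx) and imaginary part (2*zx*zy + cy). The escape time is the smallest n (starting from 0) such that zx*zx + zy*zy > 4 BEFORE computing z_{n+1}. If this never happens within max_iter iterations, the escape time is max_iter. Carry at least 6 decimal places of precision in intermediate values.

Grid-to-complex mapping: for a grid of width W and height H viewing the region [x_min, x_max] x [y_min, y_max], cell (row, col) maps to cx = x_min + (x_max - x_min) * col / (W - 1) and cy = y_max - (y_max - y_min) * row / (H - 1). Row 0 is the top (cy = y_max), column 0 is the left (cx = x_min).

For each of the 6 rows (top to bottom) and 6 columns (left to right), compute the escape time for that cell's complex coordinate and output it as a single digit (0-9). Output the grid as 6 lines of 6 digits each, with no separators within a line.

Answer: 999733
999833
999643
999643
999843
999933

Derivation:
(row=0, col=0): c = -0.2300 + 0.4300i → escape time 9
(row=0, col=1): c = -0.0080 + 0.4300i → escape time 9
(row=0, col=2): c = 0.2140 + 0.4300i → escape time 9
(row=0, col=3): c = 0.4360 + 0.4300i → escape time 7
(row=0, col=4): c = 0.6580 + 0.4300i → escape time 3
(row=0, col=5): c = 0.8800 + 0.4300i → escape time 3
(row=1, col=0): c = -0.2300 + 0.2760i → escape time 9
(row=1, col=1): c = -0.0080 + 0.2760i → escape time 9
(row=1, col=2): c = 0.2140 + 0.2760i → escape time 9
(row=1, col=3): c = 0.4360 + 0.2760i → escape time 8
(row=1, col=4): c = 0.6580 + 0.2760i → escape time 3
(row=1, col=5): c = 0.8800 + 0.2760i → escape time 3
(row=2, col=0): c = -0.2300 + 0.1220i → escape time 9
(row=2, col=1): c = -0.0080 + 0.1220i → escape time 9
(row=2, col=2): c = 0.2140 + 0.1220i → escape time 9
(row=2, col=3): c = 0.4360 + 0.1220i → escape time 6
(row=2, col=4): c = 0.6580 + 0.1220i → escape time 4
(row=2, col=5): c = 0.8800 + 0.1220i → escape time 3
(row=3, col=0): c = -0.2300 + -0.0320i → escape time 9
(row=3, col=1): c = -0.0080 + -0.0320i → escape time 9
(row=3, col=2): c = 0.2140 + -0.0320i → escape time 9
(row=3, col=3): c = 0.4360 + -0.0320i → escape time 6
(row=3, col=4): c = 0.6580 + -0.0320i → escape time 4
(row=3, col=5): c = 0.8800 + -0.0320i → escape time 3
(row=4, col=0): c = -0.2300 + -0.1860i → escape time 9
(row=4, col=1): c = -0.0080 + -0.1860i → escape time 9
(row=4, col=2): c = 0.2140 + -0.1860i → escape time 9
(row=4, col=3): c = 0.4360 + -0.1860i → escape time 8
(row=4, col=4): c = 0.6580 + -0.1860i → escape time 4
(row=4, col=5): c = 0.8800 + -0.1860i → escape time 3
(row=5, col=0): c = -0.2300 + -0.3400i → escape time 9
(row=5, col=1): c = -0.0080 + -0.3400i → escape time 9
(row=5, col=2): c = 0.2140 + -0.3400i → escape time 9
(row=5, col=3): c = 0.4360 + -0.3400i → escape time 9
(row=5, col=4): c = 0.6580 + -0.3400i → escape time 3
(row=5, col=5): c = 0.8800 + -0.3400i → escape time 3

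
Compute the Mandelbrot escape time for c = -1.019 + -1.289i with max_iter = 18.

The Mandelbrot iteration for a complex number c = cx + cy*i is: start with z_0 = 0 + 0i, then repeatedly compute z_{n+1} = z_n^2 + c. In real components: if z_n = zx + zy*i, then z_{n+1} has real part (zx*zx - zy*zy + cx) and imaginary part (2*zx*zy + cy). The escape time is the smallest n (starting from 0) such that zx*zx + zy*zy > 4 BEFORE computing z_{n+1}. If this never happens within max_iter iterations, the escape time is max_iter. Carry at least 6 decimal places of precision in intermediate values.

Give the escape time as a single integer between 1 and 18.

Answer: 2

Derivation:
z_0 = 0 + 0i, c = -1.0190 + -1.2890i
Iter 1: z = -1.0190 + -1.2890i, |z|^2 = 2.6999
Iter 2: z = -1.6422 + 1.3380i, |z|^2 = 4.4869
Escaped at iteration 2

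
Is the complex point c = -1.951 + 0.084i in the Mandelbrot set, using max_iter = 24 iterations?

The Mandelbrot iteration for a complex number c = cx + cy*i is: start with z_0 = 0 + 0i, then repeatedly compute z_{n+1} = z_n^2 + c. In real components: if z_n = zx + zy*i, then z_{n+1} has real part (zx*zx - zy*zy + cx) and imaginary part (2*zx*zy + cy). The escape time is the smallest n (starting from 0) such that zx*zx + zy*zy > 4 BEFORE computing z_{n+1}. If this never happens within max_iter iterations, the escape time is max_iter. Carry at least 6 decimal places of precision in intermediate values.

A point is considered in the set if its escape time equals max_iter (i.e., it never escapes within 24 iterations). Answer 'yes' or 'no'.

Answer: no

Derivation:
z_0 = 0 + 0i, c = -1.9510 + 0.0840i
Iter 1: z = -1.9510 + 0.0840i, |z|^2 = 3.8135
Iter 2: z = 1.8483 + -0.2438i, |z|^2 = 3.4758
Iter 3: z = 1.4060 + -0.8171i, |z|^2 = 2.6444
Iter 4: z = -0.6420 + -2.2137i, |z|^2 = 5.3127
Escaped at iteration 4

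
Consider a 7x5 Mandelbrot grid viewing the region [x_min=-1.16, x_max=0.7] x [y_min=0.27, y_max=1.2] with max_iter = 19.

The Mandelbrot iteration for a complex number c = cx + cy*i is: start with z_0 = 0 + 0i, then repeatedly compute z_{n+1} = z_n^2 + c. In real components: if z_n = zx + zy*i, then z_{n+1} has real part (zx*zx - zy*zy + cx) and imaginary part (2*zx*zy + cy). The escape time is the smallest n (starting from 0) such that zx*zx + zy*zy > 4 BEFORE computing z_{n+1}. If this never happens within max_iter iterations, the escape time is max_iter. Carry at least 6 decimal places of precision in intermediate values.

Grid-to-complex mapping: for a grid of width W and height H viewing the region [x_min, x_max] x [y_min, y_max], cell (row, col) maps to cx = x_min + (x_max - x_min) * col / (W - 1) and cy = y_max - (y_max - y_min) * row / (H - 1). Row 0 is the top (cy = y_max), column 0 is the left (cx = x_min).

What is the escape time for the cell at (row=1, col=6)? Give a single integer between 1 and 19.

z_0 = 0 + 0i, c = 0.7000 + 0.9675i
Iter 1: z = 0.7000 + 0.9675i, |z|^2 = 1.4261
Iter 2: z = 0.2539 + 2.3220i, |z|^2 = 5.4562
Escaped at iteration 2

Answer: 2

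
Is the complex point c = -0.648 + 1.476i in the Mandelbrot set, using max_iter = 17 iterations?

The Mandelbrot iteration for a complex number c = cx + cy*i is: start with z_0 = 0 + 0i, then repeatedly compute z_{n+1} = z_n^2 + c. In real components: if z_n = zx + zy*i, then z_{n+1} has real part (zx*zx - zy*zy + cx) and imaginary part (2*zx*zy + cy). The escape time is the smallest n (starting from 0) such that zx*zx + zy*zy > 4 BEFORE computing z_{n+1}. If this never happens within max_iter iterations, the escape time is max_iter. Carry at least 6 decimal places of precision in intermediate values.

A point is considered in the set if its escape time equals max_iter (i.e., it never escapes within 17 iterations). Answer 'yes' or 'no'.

Answer: no

Derivation:
z_0 = 0 + 0i, c = -0.6480 + 1.4760i
Iter 1: z = -0.6480 + 1.4760i, |z|^2 = 2.5985
Iter 2: z = -2.4067 + -0.4369i, |z|^2 = 5.9829
Escaped at iteration 2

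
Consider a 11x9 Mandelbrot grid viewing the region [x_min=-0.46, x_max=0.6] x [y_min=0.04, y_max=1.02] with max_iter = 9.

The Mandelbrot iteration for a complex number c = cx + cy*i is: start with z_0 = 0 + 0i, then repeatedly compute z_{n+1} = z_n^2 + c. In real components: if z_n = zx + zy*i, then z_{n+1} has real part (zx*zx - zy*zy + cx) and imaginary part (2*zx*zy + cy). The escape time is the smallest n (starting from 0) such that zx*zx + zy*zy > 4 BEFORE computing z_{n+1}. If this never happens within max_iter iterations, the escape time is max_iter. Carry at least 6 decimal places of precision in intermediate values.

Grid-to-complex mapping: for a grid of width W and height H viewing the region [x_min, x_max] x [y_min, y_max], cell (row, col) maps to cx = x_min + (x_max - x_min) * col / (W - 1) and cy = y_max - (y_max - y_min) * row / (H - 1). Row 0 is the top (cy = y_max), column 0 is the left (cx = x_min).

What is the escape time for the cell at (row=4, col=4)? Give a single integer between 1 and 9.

z_0 = 0 + 0i, c = -0.0360 + 0.5300i
Iter 1: z = -0.0360 + 0.5300i, |z|^2 = 0.2822
Iter 2: z = -0.3156 + 0.4918i, |z|^2 = 0.3415
Iter 3: z = -0.1783 + 0.2195i, |z|^2 = 0.0800
Iter 4: z = -0.0524 + 0.4517i, |z|^2 = 0.2068
Iter 5: z = -0.2373 + 0.4827i, |z|^2 = 0.2893
Iter 6: z = -0.2126 + 0.3009i, |z|^2 = 0.1358
Iter 7: z = -0.0813 + 0.4020i, |z|^2 = 0.1682
Iter 8: z = -0.1910 + 0.4646i, |z|^2 = 0.2523

Answer: 9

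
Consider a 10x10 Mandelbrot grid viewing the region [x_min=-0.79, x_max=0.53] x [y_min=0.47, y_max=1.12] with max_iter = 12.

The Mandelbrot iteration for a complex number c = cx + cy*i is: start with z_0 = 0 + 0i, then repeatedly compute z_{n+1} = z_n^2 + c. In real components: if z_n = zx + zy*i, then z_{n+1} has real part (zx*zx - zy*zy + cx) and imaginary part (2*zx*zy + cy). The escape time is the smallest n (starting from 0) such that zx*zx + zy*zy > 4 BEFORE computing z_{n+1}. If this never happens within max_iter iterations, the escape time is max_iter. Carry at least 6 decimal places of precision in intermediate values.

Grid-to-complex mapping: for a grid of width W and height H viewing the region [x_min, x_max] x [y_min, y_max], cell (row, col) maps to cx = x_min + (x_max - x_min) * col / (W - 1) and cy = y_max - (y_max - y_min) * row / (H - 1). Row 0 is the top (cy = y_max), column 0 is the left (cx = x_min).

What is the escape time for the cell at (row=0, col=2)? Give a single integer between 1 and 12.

z_0 = 0 + 0i, c = -0.4967 + 1.1200i
Iter 1: z = -0.4967 + 1.1200i, |z|^2 = 1.5011
Iter 2: z = -1.5044 + 0.0075i, |z|^2 = 2.2632
Iter 3: z = 1.7665 + 1.0975i, |z|^2 = 4.3250
Escaped at iteration 3

Answer: 3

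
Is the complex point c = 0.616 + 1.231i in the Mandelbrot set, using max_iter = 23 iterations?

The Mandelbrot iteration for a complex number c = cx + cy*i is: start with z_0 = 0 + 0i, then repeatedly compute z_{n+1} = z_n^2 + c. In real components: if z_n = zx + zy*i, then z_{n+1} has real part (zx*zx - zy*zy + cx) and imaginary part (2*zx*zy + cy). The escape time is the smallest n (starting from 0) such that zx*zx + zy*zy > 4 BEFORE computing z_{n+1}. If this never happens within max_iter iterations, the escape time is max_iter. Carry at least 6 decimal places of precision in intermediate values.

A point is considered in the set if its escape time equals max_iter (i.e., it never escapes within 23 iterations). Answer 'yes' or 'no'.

z_0 = 0 + 0i, c = 0.6160 + 1.2310i
Iter 1: z = 0.6160 + 1.2310i, |z|^2 = 1.8948
Iter 2: z = -0.5199 + 2.7476i, |z|^2 = 7.8196
Escaped at iteration 2

Answer: no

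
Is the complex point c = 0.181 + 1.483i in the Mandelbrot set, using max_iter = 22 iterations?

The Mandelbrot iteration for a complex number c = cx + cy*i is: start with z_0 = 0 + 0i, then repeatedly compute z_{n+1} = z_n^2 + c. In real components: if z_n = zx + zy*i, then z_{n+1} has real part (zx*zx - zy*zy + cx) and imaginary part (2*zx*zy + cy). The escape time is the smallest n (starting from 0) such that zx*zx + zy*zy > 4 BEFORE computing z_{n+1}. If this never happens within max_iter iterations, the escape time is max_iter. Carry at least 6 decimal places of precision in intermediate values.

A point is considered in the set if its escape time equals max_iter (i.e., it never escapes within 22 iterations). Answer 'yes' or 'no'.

z_0 = 0 + 0i, c = 0.1810 + 1.4830i
Iter 1: z = 0.1810 + 1.4830i, |z|^2 = 2.2321
Iter 2: z = -1.9855 + 2.0198i, |z|^2 = 8.0221
Escaped at iteration 2

Answer: no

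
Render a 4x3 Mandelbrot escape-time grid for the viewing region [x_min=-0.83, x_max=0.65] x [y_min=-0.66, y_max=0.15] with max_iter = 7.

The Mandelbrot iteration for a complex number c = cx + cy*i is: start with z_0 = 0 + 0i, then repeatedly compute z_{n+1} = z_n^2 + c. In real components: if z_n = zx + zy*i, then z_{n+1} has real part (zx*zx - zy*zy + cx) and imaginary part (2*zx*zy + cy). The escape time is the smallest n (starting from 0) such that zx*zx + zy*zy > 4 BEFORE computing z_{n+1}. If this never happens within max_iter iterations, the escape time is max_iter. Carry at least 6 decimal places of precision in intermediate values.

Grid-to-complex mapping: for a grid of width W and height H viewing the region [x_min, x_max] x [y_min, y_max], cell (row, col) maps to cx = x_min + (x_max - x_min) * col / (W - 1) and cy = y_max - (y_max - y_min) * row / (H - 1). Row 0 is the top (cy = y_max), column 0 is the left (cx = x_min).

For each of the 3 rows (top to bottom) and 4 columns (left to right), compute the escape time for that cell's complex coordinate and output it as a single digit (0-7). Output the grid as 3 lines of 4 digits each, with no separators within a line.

Answer: 7774
7774
5773

Derivation:
(row=0, col=0): c = -0.8300 + 0.1500i → escape time 7
(row=0, col=1): c = -0.3367 + 0.1500i → escape time 7
(row=0, col=2): c = 0.1567 + 0.1500i → escape time 7
(row=0, col=3): c = 0.6500 + 0.1500i → escape time 4
(row=1, col=0): c = -0.8300 + -0.2550i → escape time 7
(row=1, col=1): c = -0.3367 + -0.2550i → escape time 7
(row=1, col=2): c = 0.1567 + -0.2550i → escape time 7
(row=1, col=3): c = 0.6500 + -0.2550i → escape time 4
(row=2, col=0): c = -0.8300 + -0.6600i → escape time 5
(row=2, col=1): c = -0.3367 + -0.6600i → escape time 7
(row=2, col=2): c = 0.1567 + -0.6600i → escape time 7
(row=2, col=3): c = 0.6500 + -0.6600i → escape time 3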